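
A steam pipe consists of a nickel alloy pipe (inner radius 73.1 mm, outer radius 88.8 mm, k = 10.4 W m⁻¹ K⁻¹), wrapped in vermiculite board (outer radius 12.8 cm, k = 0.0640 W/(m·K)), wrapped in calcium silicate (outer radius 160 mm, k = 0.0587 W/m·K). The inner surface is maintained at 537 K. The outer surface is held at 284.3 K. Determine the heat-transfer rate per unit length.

Q' = 167 W/m

Series thermal resistances, inner to outer:
  R'_nickel alloy = ln(0.0888/0.0731)/(2πk) = 0.1946/(2π·10.4) = 0.002977 m·K/W
  R'_vermiculite board = ln(0.128/0.0888)/(2πk) = 0.3656/(2π·0.0640) = 0.9093 m·K/W
  R'_calcium silicate = ln(0.160/0.128)/(2πk) = 0.2231/(2π·0.0587) = 0.6050 m·K/W
ΣR = 0.002977 + 0.9093 + 0.6050 = 1.517 m·K/W
Q' = ΔT/ΣR = (537 K − 284.3 K)/1.517 = 167 W/m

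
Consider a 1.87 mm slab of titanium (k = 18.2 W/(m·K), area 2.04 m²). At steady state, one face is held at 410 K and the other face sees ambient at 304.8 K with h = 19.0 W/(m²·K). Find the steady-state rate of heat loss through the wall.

Q = 4070 W

Resistance network (inner→outer):
  R_titanium = L/(kA) = 0.00187/(18.2·2.04) = 5.037×10^-5 K/W
  R_conv,out = 1/(hA) = 1/(19.0·2.04) = 0.02580 K/W
ΣR = 5.037×10^-5 + 0.02580 = 0.02585 K/W
Q = ΔT/ΣR = (410 K − 304.8 K)/0.02585 = 4070 W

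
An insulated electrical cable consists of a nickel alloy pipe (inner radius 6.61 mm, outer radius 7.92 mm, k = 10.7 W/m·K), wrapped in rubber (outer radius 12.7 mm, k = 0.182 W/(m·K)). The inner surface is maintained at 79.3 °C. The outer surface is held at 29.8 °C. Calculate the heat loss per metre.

Series thermal resistances, inner to outer:
  R'_nickel alloy = ln(0.00792/0.00661)/(2πk) = 0.1808/(2π·10.7) = 0.002689 m·K/W
  R'_rubber = ln(0.0127/0.00792)/(2πk) = 0.4722/(2π·0.182) = 0.4129 m·K/W
ΣR = 0.002689 + 0.4129 = 0.4156 m·K/W
Q' = ΔT/ΣR = (79.3 °C − 29.8 °C)/0.4156 = 119 W/m

Q' = 119 W/m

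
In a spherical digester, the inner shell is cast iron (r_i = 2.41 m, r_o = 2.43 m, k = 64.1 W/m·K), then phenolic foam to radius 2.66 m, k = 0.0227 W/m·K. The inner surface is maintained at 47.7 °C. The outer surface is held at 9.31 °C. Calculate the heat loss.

Q = 308 W

Resistance network (inner→outer):
  R_cast iron = (1/2.41 − 1/2.43)/(4πk) = 0.003415/(4π·64.1) = 4.240×10^-6 K/W
  R_phenolic foam = (1/2.43 − 1/2.66)/(4πk) = 0.03558/(4π·0.0227) = 0.1247 K/W
ΣR = 4.240×10^-6 + 0.1247 = 0.1247 K/W
Q = ΔT/ΣR = (47.7 °C − 9.31 °C)/0.1247 = 308 W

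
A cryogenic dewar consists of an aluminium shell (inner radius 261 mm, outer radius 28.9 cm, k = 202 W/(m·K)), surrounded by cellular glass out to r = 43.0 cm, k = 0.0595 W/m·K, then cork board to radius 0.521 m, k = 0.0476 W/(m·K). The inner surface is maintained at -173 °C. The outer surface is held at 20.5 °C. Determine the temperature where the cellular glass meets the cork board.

Treat each layer as a resistance in series:
  R_aluminium = (1/0.261 − 1/0.289)/(4πk) = 0.3712/(4π·202) = 1.462×10^-4 K/W
  R_cellular glass = (1/0.289 − 1/0.430)/(4πk) = 1.135/(4π·0.0595) = 1.517 K/W
  R_cork board = (1/0.430 − 1/0.521)/(4πk) = 0.4062/(4π·0.0476) = 0.6791 K/W
ΣR = 1.462×10^-4 + 1.517 + 0.6791 = 2.196 K/W
Q = ΔT/ΣR = (-173 °C − 20.5 °C)/2.196 = -88.11 W
From the inner boundary to the cellular glass/cork board interface, ΣR_partial = 1.517 K/W.
T_interface = T_in − Q·ΣR_partial = -173 °C − (-88.11)(1.517) = -39.3 °C

T = -39.3 °C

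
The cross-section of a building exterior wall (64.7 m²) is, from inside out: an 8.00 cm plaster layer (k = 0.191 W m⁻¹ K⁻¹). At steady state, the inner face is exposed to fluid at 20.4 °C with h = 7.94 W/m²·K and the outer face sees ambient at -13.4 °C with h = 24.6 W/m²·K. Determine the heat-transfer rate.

Treat each layer as a resistance in series:
  R_conv,in = 1/(hA) = 1/(7.94·64.7) = 0.001947 K/W
  R_plaster = L/(kA) = 0.0800/(0.191·64.7) = 0.006474 K/W
  R_conv,out = 1/(hA) = 1/(24.6·64.7) = 6.283×10^-4 K/W
ΣR = 0.001947 + 0.006474 + 6.283×10^-4 = 0.009049 K/W
Q = ΔT/ΣR = (20.4 °C − -13.4 °C)/0.009049 = 3740 W

Q = 3740 W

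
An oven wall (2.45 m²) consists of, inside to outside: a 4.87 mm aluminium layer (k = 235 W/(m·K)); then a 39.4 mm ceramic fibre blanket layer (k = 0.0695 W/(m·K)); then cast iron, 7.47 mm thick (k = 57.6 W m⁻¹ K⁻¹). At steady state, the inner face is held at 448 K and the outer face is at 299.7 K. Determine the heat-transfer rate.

Series thermal resistances, inner to outer:
  R_aluminium = L/(kA) = 0.00487/(235·2.45) = 8.459×10^-6 K/W
  R_ceramic fibre blanket = L/(kA) = 0.0394/(0.0695·2.45) = 0.2314 K/W
  R_cast iron = L/(kA) = 0.00747/(57.6·2.45) = 5.293×10^-5 K/W
ΣR = 8.459×10^-6 + 0.2314 + 5.293×10^-5 = 0.2315 K/W
Q = ΔT/ΣR = (448 K − 299.7 K)/0.2315 = 641 W

Q = 641 W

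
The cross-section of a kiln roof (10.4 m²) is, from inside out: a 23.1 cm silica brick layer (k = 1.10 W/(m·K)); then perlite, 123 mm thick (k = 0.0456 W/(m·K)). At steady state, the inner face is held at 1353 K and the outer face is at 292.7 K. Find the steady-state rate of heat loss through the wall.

Treat each layer as a resistance in series:
  R_silica brick = L/(kA) = 0.231/(1.10·10.4) = 0.02019 K/W
  R_perlite = L/(kA) = 0.123/(0.0456·10.4) = 0.2594 K/W
ΣR = 0.02019 + 0.2594 = 0.2796 K/W
Q = ΔT/ΣR = (1353 K − 292.7 K)/0.2796 = 3790 W

Q = 3.79 kW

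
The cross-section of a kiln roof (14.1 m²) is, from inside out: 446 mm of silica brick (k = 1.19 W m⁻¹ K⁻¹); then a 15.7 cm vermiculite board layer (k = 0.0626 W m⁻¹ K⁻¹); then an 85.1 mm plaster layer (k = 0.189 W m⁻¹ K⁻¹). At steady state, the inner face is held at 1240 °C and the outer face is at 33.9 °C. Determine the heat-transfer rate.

Series thermal resistances, inner to outer:
  R_silica brick = L/(kA) = 0.446/(1.19·14.1) = 0.02658 K/W
  R_vermiculite board = L/(kA) = 0.157/(0.0626·14.1) = 0.1779 K/W
  R_plaster = L/(kA) = 0.0851/(0.189·14.1) = 0.03193 K/W
ΣR = 0.02658 + 0.1779 + 0.03193 = 0.2364 K/W
Q = ΔT/ΣR = (1240 °C − 33.9 °C)/0.2364 = 5100 W

Q = 5100 W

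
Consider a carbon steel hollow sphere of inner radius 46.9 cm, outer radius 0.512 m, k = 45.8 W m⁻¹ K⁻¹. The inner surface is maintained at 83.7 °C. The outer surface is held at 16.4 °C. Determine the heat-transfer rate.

Q = 216 kW

Q = 4πk·ΔT/(1/r₁ − 1/r₂) = 4π × 45.8 × 67.3 / (1/0.469 − 1/0.512) = 2.16×10^5 W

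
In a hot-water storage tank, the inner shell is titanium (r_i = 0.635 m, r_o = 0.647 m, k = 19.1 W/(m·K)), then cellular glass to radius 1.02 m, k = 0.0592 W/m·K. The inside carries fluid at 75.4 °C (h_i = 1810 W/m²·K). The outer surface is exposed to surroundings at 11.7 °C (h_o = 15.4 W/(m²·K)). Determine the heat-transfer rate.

Treat each layer as a resistance in series:
  R_conv,in = 1/(4πr²h) = 1/(4π·0.635²·1810) = 1.090×10^-4 K/W
  R_titanium = (1/0.635 − 1/0.647)/(4πk) = 0.02921/(4π·19.1) = 1.217×10^-4 K/W
  R_cellular glass = (1/0.647 − 1/1.02)/(4πk) = 0.5652/(4π·0.0592) = 0.7598 K/W
  R_conv,out = 1/(4πr²h) = 1/(4π·1.02²·15.4) = 0.004967 K/W
ΣR = 1.090×10^-4 + 1.217×10^-4 + 0.7598 + 0.004967 = 0.7650 K/W
Q = ΔT/ΣR = (75.4 °C − 11.7 °C)/0.7650 = 83.3 W

Q = 83.3 W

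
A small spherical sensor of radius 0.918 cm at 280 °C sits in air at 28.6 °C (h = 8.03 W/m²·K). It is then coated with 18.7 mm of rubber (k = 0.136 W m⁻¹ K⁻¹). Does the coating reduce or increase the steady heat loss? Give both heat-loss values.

Critical radius for a sphere: r_cr = 2k/h = 0.0339 m = 3.39 cm.
Outer radius after coating: r₂ = 0.00918 + 0.0187 = 0.02788 m.
Since r₁ < r_cr and r₂ ≤ r_cr, the coating moves toward the maximum at r_cr — heat loss rises.
Bare: R = 1/(4πr₁²h) = 117.6 K/W; Q = 251.4/117.6 = 2.14 W.
Coated: R = R_cond + R_conv = 55.50 K/W; Q = 251.4/55.50 = 4.53 W.

increases: 2.14 → 4.53 W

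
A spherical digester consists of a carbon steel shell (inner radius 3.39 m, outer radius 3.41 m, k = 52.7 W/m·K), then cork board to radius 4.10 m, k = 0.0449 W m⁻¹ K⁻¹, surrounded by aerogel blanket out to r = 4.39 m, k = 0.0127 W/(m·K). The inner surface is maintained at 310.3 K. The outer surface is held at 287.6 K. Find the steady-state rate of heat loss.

Series thermal resistances, inner to outer:
  R_carbon steel = (1/3.39 − 1/3.41)/(4πk) = 0.001730/(4π·52.7) = 2.612×10^-6 K/W
  R_cork board = (1/3.41 − 1/4.10)/(4πk) = 0.04935/(4π·0.0449) = 0.08747 K/W
  R_aerogel blanket = (1/4.10 − 1/4.39)/(4πk) = 0.01611/(4π·0.0127) = 0.1010 K/W
ΣR = 2.612×10^-6 + 0.08747 + 0.1010 = 0.1885 K/W
Q = ΔT/ΣR = (310.3 K − 287.6 K)/0.1885 = 120 W

Q = 120 W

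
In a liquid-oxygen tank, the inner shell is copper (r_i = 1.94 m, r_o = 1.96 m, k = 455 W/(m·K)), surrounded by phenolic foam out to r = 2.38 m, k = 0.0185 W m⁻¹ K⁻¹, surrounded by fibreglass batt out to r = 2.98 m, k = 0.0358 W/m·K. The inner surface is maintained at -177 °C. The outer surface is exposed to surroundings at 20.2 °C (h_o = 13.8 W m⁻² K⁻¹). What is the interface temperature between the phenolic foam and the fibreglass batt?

T = -44.4 °C

Series thermal resistances, inner to outer:
  R_copper = (1/1.94 − 1/1.96)/(4πk) = 0.005260/(4π·455) = 9.199×10^-7 K/W
  R_phenolic foam = (1/1.96 − 1/2.38)/(4πk) = 0.09004/(4π·0.0185) = 0.3873 K/W
  R_fibreglass batt = (1/2.38 − 1/2.98)/(4πk) = 0.08460/(4π·0.0358) = 0.1880 K/W
  R_conv,out = 1/(4πr²h) = 1/(4π·2.98²·13.8) = 6.493×10^-4 K/W
ΣR = 9.199×10^-7 + 0.3873 + 0.1880 + 6.493×10^-4 = 0.5760 K/W
Q = ΔT/ΣR = (-177 °C − 20.2 °C)/0.5760 = -342.4 W
From the inner boundary to the phenolic foam/fibreglass batt interface, ΣR_partial = 0.3873 K/W.
T_interface = T_in − Q·ΣR_partial = -177 °C − (-342.4)(0.3873) = -44.4 °C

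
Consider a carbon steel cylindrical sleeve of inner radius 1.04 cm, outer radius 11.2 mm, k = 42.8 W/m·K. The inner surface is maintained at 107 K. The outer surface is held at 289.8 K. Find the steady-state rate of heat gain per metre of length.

Q' = 2πk·ΔT/ln(r₂/r₁) = 2π × 42.8 × 182.8 / ln(0.0112/0.0104) = 6.63×10^5 W/m

Q' = 663 kW/m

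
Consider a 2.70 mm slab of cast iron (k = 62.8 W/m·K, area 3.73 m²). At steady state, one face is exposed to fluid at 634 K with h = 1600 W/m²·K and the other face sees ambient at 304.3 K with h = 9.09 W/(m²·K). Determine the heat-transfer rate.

Q = 11.1 kW

Resistance network (inner→outer):
  R_conv,in = 1/(hA) = 1/(1600·3.73) = 1.676×10^-4 K/W
  R_cast iron = L/(kA) = 0.00270/(62.8·3.73) = 1.153×10^-5 K/W
  R_conv,out = 1/(hA) = 1/(9.09·3.73) = 0.02949 K/W
ΣR = 1.676×10^-4 + 1.153×10^-5 + 0.02949 = 0.02967 K/W
Q = ΔT/ΣR = (634 K − 304.3 K)/0.02967 = 11100 W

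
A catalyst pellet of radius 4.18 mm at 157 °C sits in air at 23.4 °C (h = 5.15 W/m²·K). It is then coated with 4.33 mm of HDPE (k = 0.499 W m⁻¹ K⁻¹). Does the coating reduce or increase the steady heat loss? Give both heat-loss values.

increases: 0.151 → 0.574 W

Critical radius for a sphere: r_cr = 2k/h = 0.194 m = 19.4 cm.
Outer radius after coating: r₂ = 0.00418 + 0.00433 = 0.00851 m.
Since r₁ < r_cr and r₂ ≤ r_cr, the coating moves toward the maximum at r_cr — heat loss rises.
Bare: R = 1/(4πr₁²h) = 884.4 K/W; Q = 133.6/884.4 = 0.151 W.
Coated: R = R_cond + R_conv = 232.8 K/W; Q = 133.6/232.8 = 0.574 W.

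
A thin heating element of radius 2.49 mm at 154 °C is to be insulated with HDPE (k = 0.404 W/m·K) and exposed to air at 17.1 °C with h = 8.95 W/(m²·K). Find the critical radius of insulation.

r_cr = 4.51 cm

For a cylinder, r_cr = k_ins/h = 0.404/8.95 = 0.0451 m = 4.51 cm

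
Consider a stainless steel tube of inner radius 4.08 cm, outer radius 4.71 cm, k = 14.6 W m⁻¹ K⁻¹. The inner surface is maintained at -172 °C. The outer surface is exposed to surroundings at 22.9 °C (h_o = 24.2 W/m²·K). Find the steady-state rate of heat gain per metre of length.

Q' = 1380 W/m

Series thermal resistances, inner to outer:
  R'_stainless steel = ln(0.0471/0.0408)/(2πk) = 0.1436/(2π·14.6) = 0.001565 m·K/W
  R'_conv,out = 1/(2πr h) = 1/(2π·0.0471·24.2) = 0.1396 m·K/W
ΣR = 0.001565 + 0.1396 = 0.1412 m·K/W
Q' = ΔT/ΣR = (-172 °C − 22.9 °C)/0.1412 = -1380 W/m
(Negative Q' ⇒ heat flows inward; heat gain = 1380 W/m.)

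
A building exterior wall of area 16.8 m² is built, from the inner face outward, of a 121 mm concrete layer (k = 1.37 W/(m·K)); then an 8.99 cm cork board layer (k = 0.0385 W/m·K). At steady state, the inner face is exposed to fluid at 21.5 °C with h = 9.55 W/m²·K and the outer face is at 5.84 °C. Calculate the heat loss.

Series thermal resistances, inner to outer:
  R_conv,in = 1/(hA) = 1/(9.55·16.8) = 0.006233 K/W
  R_concrete = L/(kA) = 0.121/(1.37·16.8) = 0.005257 K/W
  R_cork board = L/(kA) = 0.0899/(0.0385·16.8) = 0.1390 K/W
ΣR = 0.006233 + 0.005257 + 0.1390 = 0.1505 K/W
Q = ΔT/ΣR = (21.5 °C − 5.84 °C)/0.1505 = 104 W

Q = 104 W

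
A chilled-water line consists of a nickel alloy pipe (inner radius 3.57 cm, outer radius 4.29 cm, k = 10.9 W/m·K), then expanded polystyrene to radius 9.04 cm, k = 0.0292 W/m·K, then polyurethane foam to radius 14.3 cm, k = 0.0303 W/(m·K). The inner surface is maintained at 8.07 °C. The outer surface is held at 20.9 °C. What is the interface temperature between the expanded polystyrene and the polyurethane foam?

Treat each layer as a resistance in series:
  R'_nickel alloy = ln(0.0429/0.0357)/(2πk) = 0.1837/(2π·10.9) = 0.002683 m·K/W
  R'_expanded polystyrene = ln(0.0904/0.0429)/(2πk) = 0.7454/(2π·0.0292) = 4.063 m·K/W
  R'_polyurethane foam = ln(0.143/0.0904)/(2πk) = 0.4586/(2π·0.0303) = 2.409 m·K/W
ΣR = 0.002683 + 4.063 + 2.409 = 6.475 m·K/W
Q' = ΔT/ΣR = (8.07 °C − 20.9 °C)/6.475 = -1.981 W/m
From the inner boundary to the expanded polystyrene/polyurethane foam interface, ΣR_partial = 4.066 m·K/W.
T_interface = T_in − Q'·ΣR_partial = 8.07 °C − (-1.981)(4.066) = 16.1 °C

T = 16.1 °C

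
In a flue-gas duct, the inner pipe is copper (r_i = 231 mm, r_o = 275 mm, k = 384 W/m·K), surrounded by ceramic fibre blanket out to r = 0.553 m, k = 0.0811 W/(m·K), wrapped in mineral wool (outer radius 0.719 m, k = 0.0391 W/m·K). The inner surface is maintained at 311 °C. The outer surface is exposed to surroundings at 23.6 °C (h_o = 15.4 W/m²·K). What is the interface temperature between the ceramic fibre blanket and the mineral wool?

Treat each layer as a resistance in series:
  R'_copper = ln(0.275/0.231)/(2πk) = 0.1744/(2π·384) = 7.226×10^-5 m·K/W
  R'_ceramic fibre blanket = ln(0.553/0.275)/(2πk) = 0.6986/(2π·0.0811) = 1.371 m·K/W
  R'_mineral wool = ln(0.719/0.553)/(2πk) = 0.2625/(2π·0.0391) = 1.069 m·K/W
  R'_conv,out = 1/(2πr h) = 1/(2π·0.719·15.4) = 0.01437 m·K/W
ΣR = 7.226×10^-5 + 1.371 + 1.069 + 0.01437 = 2.454 m·K/W
Q' = ΔT/ΣR = (311 °C − 23.6 °C)/2.454 = 117.1 W/m
From the inner boundary to the ceramic fibre blanket/mineral wool interface, ΣR_partial = 1.371 m·K/W.
T_interface = T_in − Q'·ΣR_partial = 311 °C − (117.1)(1.371) = 150 °C

T = 150 °C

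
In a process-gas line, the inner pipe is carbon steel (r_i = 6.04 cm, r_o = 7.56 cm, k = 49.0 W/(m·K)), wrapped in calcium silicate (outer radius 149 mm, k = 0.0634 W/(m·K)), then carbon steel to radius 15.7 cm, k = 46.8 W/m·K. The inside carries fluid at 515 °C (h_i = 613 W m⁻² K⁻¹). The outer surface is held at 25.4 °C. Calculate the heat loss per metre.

Resistance network (inner→outer):
  R'_conv,in = 1/(2πr h) = 1/(2π·0.0604·613) = 0.004299 m·K/W
  R'_carbon steel = ln(0.0756/0.0604)/(2πk) = 0.2245/(2π·49.0) = 7.291×10^-4 m·K/W
  R'_calcium silicate = ln(0.149/0.0756)/(2πk) = 0.6785/(2π·0.0634) = 1.703 m·K/W
  R'_carbon steel = ln(0.157/0.149)/(2πk) = 0.05230/(2π·46.8) = 1.779×10^-4 m·K/W
ΣR = 0.004299 + 7.291×10^-4 + 1.703 + 1.779×10^-4 = 1.708 m·K/W
Q' = ΔT/ΣR = (515 °C − 25.4 °C)/1.708 = 287 W/m

Q' = 287 W/m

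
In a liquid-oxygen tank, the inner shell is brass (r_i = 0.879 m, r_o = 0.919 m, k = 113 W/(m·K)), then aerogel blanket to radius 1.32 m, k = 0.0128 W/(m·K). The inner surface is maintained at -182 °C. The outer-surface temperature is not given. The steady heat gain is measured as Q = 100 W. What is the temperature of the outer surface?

T_out = 23.5 °C

Series resistances:
  R_brass = (1/0.879 − 1/0.919)/(4πk) = 0.04952/(4π·113) = 3.487×10^-5 K/W
  R_aerogel blanket = (1/0.919 − 1/1.32)/(4πk) = 0.3306/(4π·0.0128) = 2.055 K/W
ΣR = 2.055 K/W
ΔT = Q·ΣR = 100 × 2.055 = 205.5 K
Heat flows inward, so T_out = T_in + ΔT = -182 + 205.5 = 23.5 °C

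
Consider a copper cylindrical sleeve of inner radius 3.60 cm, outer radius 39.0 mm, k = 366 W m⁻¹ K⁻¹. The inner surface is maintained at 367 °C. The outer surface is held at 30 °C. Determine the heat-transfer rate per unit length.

Q' = 9680 kW/m

Q' = 2πk·ΔT/ln(r₂/r₁) = 2π × 366 × 337 / ln(0.0390/0.0360) = 9.68×10^6 W/m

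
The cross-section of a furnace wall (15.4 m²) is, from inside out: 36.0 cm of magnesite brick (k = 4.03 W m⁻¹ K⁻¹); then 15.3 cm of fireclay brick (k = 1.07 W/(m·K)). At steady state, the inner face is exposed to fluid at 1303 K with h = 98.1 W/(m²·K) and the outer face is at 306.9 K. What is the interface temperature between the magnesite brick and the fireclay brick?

T = 894 K

Resistance network (inner→outer):
  R_conv,in = 1/(hA) = 1/(98.1·15.4) = 6.619×10^-4 K/W
  R_magnesite brick = L/(kA) = 0.360/(4.03·15.4) = 0.005801 K/W
  R_fireclay brick = L/(kA) = 0.153/(1.07·15.4) = 0.009285 K/W
ΣR = 6.619×10^-4 + 0.005801 + 0.009285 = 0.01575 K/W
Q = ΔT/ΣR = (1303 K − 306.9 K)/0.01575 = 63240 W
From the inner boundary to the magnesite brick/fireclay brick interface, ΣR_partial = 0.006463 K/W.
T_interface = T_in − Q·ΣR_partial = 1303 K − (63240)(0.006463) = 894 K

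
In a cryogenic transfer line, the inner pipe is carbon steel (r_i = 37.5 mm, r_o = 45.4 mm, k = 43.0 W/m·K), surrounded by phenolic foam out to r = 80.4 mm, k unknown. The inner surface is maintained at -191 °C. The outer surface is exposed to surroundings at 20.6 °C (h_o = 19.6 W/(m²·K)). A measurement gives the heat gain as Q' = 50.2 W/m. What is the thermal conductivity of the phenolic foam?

k = 0.0221 W/m·K

ΣR = ΔT/Q' = |-191 − 20.6|/50.2 = 4.215 m·K/W
Known resistances:
  R'_carbon steel = ln(0.0454/0.0375)/(2πk) = 0.1912/(2π·43.0) = 7.076×10^-4 m·K/W
  R'_conv,out = 1/(2πr h) = 1/(2π·0.0804·19.6) = 0.1010 m·K/W
R_phenolic foam = ΣR − ΣR_known = 4.215 − 0.1017 = 4.113 m·K/W
ln(r₂/r₁)/(2πk) = 4.113 ⇒ k = 0.5715/(2π·4.113) = 0.0221 W/m·K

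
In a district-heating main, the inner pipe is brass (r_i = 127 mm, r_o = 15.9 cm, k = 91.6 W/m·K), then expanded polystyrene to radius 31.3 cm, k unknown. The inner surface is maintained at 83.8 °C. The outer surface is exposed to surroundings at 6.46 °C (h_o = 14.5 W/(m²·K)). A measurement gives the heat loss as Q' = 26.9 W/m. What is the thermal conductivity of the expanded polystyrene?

ΣR = ΔT/Q' = |83.8 − 6.46|/26.9 = 2.875 m·K/W
Known resistances:
  R'_brass = ln(0.159/0.127)/(2πk) = 0.2247/(2π·91.6) = 3.904×10^-4 m·K/W
  R'_conv,out = 1/(2πr h) = 1/(2π·0.313·14.5) = 0.03507 m·K/W
R_expanded polystyrene = ΣR − ΣR_known = 2.875 − 0.03546 = 2.840 m·K/W
ln(r₂/r₁)/(2πk) = 2.840 ⇒ k = 0.6773/(2π·2.840) = 0.0380 W/m·K

k = 0.0380 W/m·K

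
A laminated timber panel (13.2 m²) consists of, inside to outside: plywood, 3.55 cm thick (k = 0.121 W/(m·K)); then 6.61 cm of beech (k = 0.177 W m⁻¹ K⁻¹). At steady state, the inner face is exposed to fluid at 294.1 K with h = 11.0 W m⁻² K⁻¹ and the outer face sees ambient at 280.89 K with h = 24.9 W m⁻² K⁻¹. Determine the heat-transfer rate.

Q = 219 W

Resistance network (inner→outer):
  R_conv,in = 1/(hA) = 1/(11.0·13.2) = 0.006887 K/W
  R_plywood = L/(kA) = 0.0355/(0.121·13.2) = 0.02223 K/W
  R_beech = L/(kA) = 0.0661/(0.177·13.2) = 0.02829 K/W
  R_conv,out = 1/(hA) = 1/(24.9·13.2) = 0.003042 K/W
ΣR = 0.006887 + 0.02223 + 0.02829 + 0.003042 = 0.06045 K/W
Q = ΔT/ΣR = (294.1 K − 280.89 K)/0.06045 = 219 W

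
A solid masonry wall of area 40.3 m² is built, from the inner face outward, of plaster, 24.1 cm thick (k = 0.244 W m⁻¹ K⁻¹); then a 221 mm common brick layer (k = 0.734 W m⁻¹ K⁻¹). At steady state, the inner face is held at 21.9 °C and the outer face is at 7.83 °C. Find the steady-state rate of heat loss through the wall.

Treat each layer as a resistance in series:
  R_plaster = L/(kA) = 0.241/(0.244·40.3) = 0.02451 K/W
  R_common brick = L/(kA) = 0.221/(0.734·40.3) = 0.007471 K/W
ΣR = 0.02451 + 0.007471 = 0.03198 K/W
Q = ΔT/ΣR = (21.9 °C − 7.83 °C)/0.03198 = 440 W

Q = 440 W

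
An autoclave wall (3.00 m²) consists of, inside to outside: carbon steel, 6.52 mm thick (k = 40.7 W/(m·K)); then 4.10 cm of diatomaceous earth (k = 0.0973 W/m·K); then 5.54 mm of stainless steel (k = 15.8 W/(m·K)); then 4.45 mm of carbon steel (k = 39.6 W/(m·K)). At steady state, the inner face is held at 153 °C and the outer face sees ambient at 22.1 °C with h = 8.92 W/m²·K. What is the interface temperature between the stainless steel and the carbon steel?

T = 49.6 °C

Series thermal resistances, inner to outer:
  R_carbon steel = L/(kA) = 0.00652/(40.7·3.00) = 5.340×10^-5 K/W
  R_diatomaceous earth = L/(kA) = 0.0410/(0.0973·3.00) = 0.1405 K/W
  R_stainless steel = L/(kA) = 0.00554/(15.8·3.00) = 1.169×10^-4 K/W
  R_carbon steel = L/(kA) = 0.00445/(39.6·3.00) = 3.746×10^-5 K/W
  R_conv,out = 1/(hA) = 1/(8.92·3.00) = 0.03737 K/W
ΣR = 5.340×10^-5 + 0.1405 + 1.169×10^-4 + 3.746×10^-5 + 0.03737 = 0.1781 K/W
Q = ΔT/ΣR = (153 °C − 22.1 °C)/0.1781 = 735.0 W
From the inner boundary to the stainless steel/carbon steel interface, ΣR_partial = 0.1407 K/W.
T_interface = T_in − Q·ΣR_partial = 153 °C − (735.0)(0.1407) = 49.6 °C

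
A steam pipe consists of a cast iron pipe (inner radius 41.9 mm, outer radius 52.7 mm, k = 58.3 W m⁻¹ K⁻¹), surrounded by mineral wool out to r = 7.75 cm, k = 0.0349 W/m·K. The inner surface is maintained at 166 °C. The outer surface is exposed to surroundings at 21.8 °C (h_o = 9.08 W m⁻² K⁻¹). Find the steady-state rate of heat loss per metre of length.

Resistance network (inner→outer):
  R'_cast iron = ln(0.0527/0.0419)/(2πk) = 0.2293/(2π·58.3) = 6.261×10^-4 m·K/W
  R'_mineral wool = ln(0.0775/0.0527)/(2πk) = 0.3857/(2π·0.0349) = 1.759 m·K/W
  R'_conv,out = 1/(2πr h) = 1/(2π·0.0775·9.08) = 0.2262 m·K/W
ΣR = 6.261×10^-4 + 1.759 + 0.2262 = 1.986 m·K/W
Q' = ΔT/ΣR = (166 °C − 21.8 °C)/1.986 = 72.6 W/m

Q' = 72.6 W/m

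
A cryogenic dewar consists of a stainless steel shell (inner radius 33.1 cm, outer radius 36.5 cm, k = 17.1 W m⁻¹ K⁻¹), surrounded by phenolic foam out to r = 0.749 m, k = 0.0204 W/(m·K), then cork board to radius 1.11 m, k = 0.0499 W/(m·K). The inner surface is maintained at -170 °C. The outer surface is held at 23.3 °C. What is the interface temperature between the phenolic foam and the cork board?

Treat each layer as a resistance in series:
  R_stainless steel = (1/0.331 − 1/0.365)/(4πk) = 0.2814/(4π·17.1) = 0.001310 K/W
  R_phenolic foam = (1/0.365 − 1/0.749)/(4πk) = 1.405/(4π·0.0204) = 5.479 K/W
  R_cork board = (1/0.749 − 1/1.11)/(4πk) = 0.4342/(4π·0.0499) = 0.6925 K/W
ΣR = 0.001310 + 5.479 + 0.6925 = 6.173 K/W
Q = ΔT/ΣR = (-170 °C − 23.3 °C)/6.173 = -31.31 W
From the inner boundary to the phenolic foam/cork board interface, ΣR_partial = 5.480 K/W.
T_interface = T_in − Q·ΣR_partial = -170 °C − (-31.31)(5.480) = 1.6 °C

T = 1.6 °C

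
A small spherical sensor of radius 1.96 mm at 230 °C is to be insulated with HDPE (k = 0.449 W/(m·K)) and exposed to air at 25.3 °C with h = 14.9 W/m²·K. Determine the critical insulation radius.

r_cr = 6.03 cm

For a sphere, r_cr = 2k_ins/h = 2·0.449/14.9 = 0.0603 m = 6.03 cm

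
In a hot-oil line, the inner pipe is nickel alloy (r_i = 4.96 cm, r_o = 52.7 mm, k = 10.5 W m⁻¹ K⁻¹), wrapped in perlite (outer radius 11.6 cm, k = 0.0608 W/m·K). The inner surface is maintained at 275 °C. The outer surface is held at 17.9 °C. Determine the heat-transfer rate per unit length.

Series thermal resistances, inner to outer:
  R'_nickel alloy = ln(0.0527/0.0496)/(2πk) = 0.06062/(2π·10.5) = 9.189×10^-4 m·K/W
  R'_perlite = ln(0.116/0.0527)/(2πk) = 0.7890/(2π·0.0608) = 2.065 m·K/W
ΣR = 9.189×10^-4 + 2.065 = 2.066 m·K/W
Q' = ΔT/ΣR = (275 °C − 17.9 °C)/2.066 = 124 W/m

Q' = 124 W/m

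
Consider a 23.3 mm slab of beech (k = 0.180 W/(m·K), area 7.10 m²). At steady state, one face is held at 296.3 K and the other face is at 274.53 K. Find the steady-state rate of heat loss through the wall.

Q = 1190 W

Q = kA·ΔT/L = 0.180 × 7.10 × |296.3 K − 274.53 K| / 0.0233 = 1190 W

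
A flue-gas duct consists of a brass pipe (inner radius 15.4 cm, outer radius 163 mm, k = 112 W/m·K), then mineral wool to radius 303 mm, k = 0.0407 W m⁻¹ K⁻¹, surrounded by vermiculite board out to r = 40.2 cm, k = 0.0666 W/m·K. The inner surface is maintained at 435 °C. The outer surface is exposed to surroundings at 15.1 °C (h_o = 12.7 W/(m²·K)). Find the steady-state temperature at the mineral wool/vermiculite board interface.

Treat each layer as a resistance in series:
  R'_brass = ln(0.163/0.154)/(2πk) = 0.05680/(2π·112) = 8.071×10^-5 m·K/W
  R'_mineral wool = ln(0.303/0.163)/(2πk) = 0.6200/(2π·0.0407) = 2.424 m·K/W
  R'_vermiculite board = ln(0.402/0.303)/(2πk) = 0.2827/(2π·0.0666) = 0.6756 m·K/W
  R'_conv,out = 1/(2πr h) = 1/(2π·0.402·12.7) = 0.03117 m·K/W
ΣR = 8.071×10^-5 + 2.424 + 0.6756 + 0.03117 = 3.131 m·K/W
Q' = ΔT/ΣR = (435 °C − 15.1 °C)/3.131 = 134.1 W/m
From the inner boundary to the mineral wool/vermiculite board interface, ΣR_partial = 2.424 m·K/W.
T_interface = T_in − Q'·ΣR_partial = 435 °C − (134.1)(2.424) = 110 °C

T = 110 °C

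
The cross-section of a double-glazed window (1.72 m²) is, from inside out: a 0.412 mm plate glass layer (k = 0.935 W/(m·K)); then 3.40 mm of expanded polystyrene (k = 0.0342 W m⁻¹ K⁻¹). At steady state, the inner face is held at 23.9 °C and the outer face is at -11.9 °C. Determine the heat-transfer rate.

Treat each layer as a resistance in series:
  R_plate glass = L/(kA) = 4.12×10^-4/(0.935·1.72) = 2.562×10^-4 K/W
  R_expanded polystyrene = L/(kA) = 0.00340/(0.0342·1.72) = 0.05780 K/W
ΣR = 2.562×10^-4 + 0.05780 = 0.05806 K/W
Q = ΔT/ΣR = (23.9 °C − -11.9 °C)/0.05806 = 617 W

Q = 617 W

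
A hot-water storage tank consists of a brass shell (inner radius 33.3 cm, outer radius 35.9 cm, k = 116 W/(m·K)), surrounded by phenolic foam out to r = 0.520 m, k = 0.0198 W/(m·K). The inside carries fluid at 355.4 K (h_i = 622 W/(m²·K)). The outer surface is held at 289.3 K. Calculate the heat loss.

Series thermal resistances, inner to outer:
  R_conv,in = 1/(4πr²h) = 1/(4π·0.333²·622) = 0.001154 K/W
  R_brass = (1/0.333 − 1/0.359)/(4πk) = 0.2175/(4π·116) = 1.492×10^-4 K/W
  R_phenolic foam = (1/0.359 − 1/0.520)/(4πk) = 0.8624/(4π·0.0198) = 3.466 K/W
ΣR = 0.001154 + 1.492×10^-4 + 3.466 = 3.467 K/W
Q = ΔT/ΣR = (355.4 K − 289.3 K)/3.467 = 19.1 W

Q = 19.1 W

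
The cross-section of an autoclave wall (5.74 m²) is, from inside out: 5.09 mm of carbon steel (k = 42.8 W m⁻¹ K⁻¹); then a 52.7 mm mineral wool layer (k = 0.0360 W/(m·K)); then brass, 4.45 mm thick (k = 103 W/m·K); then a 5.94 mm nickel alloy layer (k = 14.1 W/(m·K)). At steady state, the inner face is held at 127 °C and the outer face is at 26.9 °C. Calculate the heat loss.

Q = 392 W

Treat each layer as a resistance in series:
  R_carbon steel = L/(kA) = 0.00509/(42.8·5.74) = 2.072×10^-5 K/W
  R_mineral wool = L/(kA) = 0.0527/(0.0360·5.74) = 0.2550 K/W
  R_brass = L/(kA) = 0.00445/(103·5.74) = 7.527×10^-6 K/W
  R_nickel alloy = L/(kA) = 0.00594/(14.1·5.74) = 7.339×10^-5 K/W
ΣR = 2.072×10^-5 + 0.2550 + 7.527×10^-6 + 7.339×10^-5 = 0.2551 K/W
Q = ΔT/ΣR = (127 °C − 26.9 °C)/0.2551 = 392 W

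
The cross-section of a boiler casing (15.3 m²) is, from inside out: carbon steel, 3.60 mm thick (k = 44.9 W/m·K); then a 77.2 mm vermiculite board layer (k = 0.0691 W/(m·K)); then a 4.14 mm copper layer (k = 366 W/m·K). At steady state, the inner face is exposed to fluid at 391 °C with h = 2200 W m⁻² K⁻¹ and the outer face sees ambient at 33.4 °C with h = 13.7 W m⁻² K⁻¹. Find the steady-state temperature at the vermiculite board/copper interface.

T = 55.3 °C

Treat each layer as a resistance in series:
  R_conv,in = 1/(hA) = 1/(2200·15.3) = 2.971×10^-5 K/W
  R_carbon steel = L/(kA) = 0.00360/(44.9·15.3) = 5.240×10^-6 K/W
  R_vermiculite board = L/(kA) = 0.0772/(0.0691·15.3) = 0.07302 K/W
  R_copper = L/(kA) = 0.00414/(366·15.3) = 7.393×10^-7 K/W
  R_conv,out = 1/(hA) = 1/(13.7·15.3) = 0.004771 K/W
ΣR = 2.971×10^-5 + 5.240×10^-6 + 0.07302 + 7.393×10^-7 + 0.004771 = 0.07783 K/W
Q = ΔT/ΣR = (391 °C − 33.4 °C)/0.07783 = 4595 W
From the inner boundary to the vermiculite board/copper interface, ΣR_partial = 0.07305 K/W.
T_interface = T_in − Q·ΣR_partial = 391 °C − (4595)(0.07305) = 55.3 °C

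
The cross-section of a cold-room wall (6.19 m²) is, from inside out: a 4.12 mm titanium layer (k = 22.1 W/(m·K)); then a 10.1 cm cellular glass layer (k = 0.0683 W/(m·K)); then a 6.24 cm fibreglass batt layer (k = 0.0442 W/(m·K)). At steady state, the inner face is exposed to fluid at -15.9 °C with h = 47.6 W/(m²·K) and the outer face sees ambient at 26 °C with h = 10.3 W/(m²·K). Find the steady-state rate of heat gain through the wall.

Series thermal resistances, inner to outer:
  R_conv,in = 1/(hA) = 1/(47.6·6.19) = 0.003394 K/W
  R_titanium = L/(kA) = 0.00412/(22.1·6.19) = 3.012×10^-5 K/W
  R_cellular glass = L/(kA) = 0.101/(0.0683·6.19) = 0.2389 K/W
  R_fibreglass batt = L/(kA) = 0.0624/(0.0442·6.19) = 0.2281 K/W
  R_conv,out = 1/(hA) = 1/(10.3·6.19) = 0.01568 K/W
ΣR = 0.003394 + 3.012×10^-5 + 0.2389 + 0.2281 + 0.01568 = 0.4861 K/W
Q = ΔT/ΣR = (-15.9 °C − 26 °C)/0.4861 = -86.2 W
(Negative Q ⇒ heat flows inward; heat gain = 86.2 W.)

Q = 86.2 W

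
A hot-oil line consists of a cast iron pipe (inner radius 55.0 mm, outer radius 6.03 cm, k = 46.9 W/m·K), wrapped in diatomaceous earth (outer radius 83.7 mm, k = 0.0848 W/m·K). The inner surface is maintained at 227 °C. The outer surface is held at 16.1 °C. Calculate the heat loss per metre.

Treat each layer as a resistance in series:
  R'_cast iron = ln(0.0603/0.0550)/(2πk) = 0.09200/(2π·46.9) = 3.122×10^-4 m·K/W
  R'_diatomaceous earth = ln(0.0837/0.0603)/(2πk) = 0.3279/(2π·0.0848) = 0.6154 m·K/W
ΣR = 3.122×10^-4 + 0.6154 = 0.6157 m·K/W
Q' = ΔT/ΣR = (227 °C − 16.1 °C)/0.6157 = 343 W/m

Q' = 343 W/m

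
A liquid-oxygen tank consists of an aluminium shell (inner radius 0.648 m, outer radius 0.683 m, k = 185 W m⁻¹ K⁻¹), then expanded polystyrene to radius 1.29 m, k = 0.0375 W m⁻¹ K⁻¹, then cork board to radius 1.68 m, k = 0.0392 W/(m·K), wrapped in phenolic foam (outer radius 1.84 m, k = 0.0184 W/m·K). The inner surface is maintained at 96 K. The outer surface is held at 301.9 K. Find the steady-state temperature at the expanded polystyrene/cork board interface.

T = 242.8 K

Treat each layer as a resistance in series:
  R_aluminium = (1/0.648 − 1/0.683)/(4πk) = 0.07908/(4π·185) = 3.402×10^-5 K/W
  R_expanded polystyrene = (1/0.683 − 1/1.29)/(4πk) = 0.6889/(4π·0.0375) = 1.462 K/W
  R_cork board = (1/1.29 − 1/1.68)/(4πk) = 0.1800/(4π·0.0392) = 0.3653 K/W
  R_phenolic foam = (1/1.68 − 1/1.84)/(4πk) = 0.05176/(4π·0.0184) = 0.2239 K/W
ΣR = 3.402×10^-5 + 1.462 + 0.3653 + 0.2239 = 2.051 K/W
Q = ΔT/ΣR = (96 K − 301.9 K)/2.051 = -100.4 W
From the inner boundary to the expanded polystyrene/cork board interface, ΣR_partial = 1.462 K/W.
T_interface = T_in − Q·ΣR_partial = 96 K − (-100.4)(1.462) = 242.8 K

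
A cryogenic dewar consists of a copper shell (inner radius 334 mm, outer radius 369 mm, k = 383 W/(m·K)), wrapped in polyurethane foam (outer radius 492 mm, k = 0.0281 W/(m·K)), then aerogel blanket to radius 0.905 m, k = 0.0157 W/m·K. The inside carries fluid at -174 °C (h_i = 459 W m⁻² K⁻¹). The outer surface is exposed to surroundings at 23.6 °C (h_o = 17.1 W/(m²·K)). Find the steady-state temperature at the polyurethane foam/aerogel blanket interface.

Series thermal resistances, inner to outer:
  R_conv,in = 1/(4πr²h) = 1/(4π·0.334²·459) = 0.001554 K/W
  R_copper = (1/0.334 − 1/0.369)/(4πk) = 0.2840/(4π·383) = 5.900×10^-5 K/W
  R_polyurethane foam = (1/0.369 − 1/0.492)/(4πk) = 0.6775/(4π·0.0281) = 1.919 K/W
  R_aerogel blanket = (1/0.492 − 1/0.905)/(4πk) = 0.9275/(4π·0.0157) = 4.701 K/W
  R_conv,out = 1/(4πr²h) = 1/(4π·0.905²·17.1) = 0.005682 K/W
ΣR = 0.001554 + 5.900×10^-5 + 1.919 + 4.701 + 0.005682 = 6.627 K/W
Q = ΔT/ΣR = (-174 °C − 23.6 °C)/6.627 = -29.82 W
From the inner boundary to the polyurethane foam/aerogel blanket interface, ΣR_partial = 1.921 K/W.
T_interface = T_in − Q·ΣR_partial = -174 °C − (-29.82)(1.921) = -117 °C

T = -117 °C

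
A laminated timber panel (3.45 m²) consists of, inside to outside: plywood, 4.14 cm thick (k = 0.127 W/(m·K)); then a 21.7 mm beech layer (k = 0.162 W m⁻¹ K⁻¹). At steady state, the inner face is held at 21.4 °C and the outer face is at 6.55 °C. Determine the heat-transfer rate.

Resistance network (inner→outer):
  R_plywood = L/(kA) = 0.0414/(0.127·3.45) = 0.09449 K/W
  R_beech = L/(kA) = 0.0217/(0.162·3.45) = 0.03883 K/W
ΣR = 0.09449 + 0.03883 = 0.1333 K/W
Q = ΔT/ΣR = (21.4 °C − 6.55 °C)/0.1333 = 111 W

Q = 111 W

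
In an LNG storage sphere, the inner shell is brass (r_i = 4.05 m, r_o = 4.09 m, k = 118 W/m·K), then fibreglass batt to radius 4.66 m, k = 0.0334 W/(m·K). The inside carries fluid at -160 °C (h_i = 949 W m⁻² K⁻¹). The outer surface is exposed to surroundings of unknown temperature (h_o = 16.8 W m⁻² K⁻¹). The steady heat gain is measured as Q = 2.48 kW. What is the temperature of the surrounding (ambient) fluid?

T_out = 17.3 °C

Sum the resistances:
  R_conv,in = 1/(4πr²h) = 1/(4π·4.05²·949) = 5.112×10^-6 K/W
  R_brass = (1/4.05 − 1/4.09)/(4πk) = 0.002415/(4π·118) = 1.629×10^-6 K/W
  R_fibreglass batt = (1/4.09 − 1/4.66)/(4πk) = 0.02991/(4π·0.0334) = 0.07125 K/W
  R_conv,out = 1/(4πr²h) = 1/(4π·4.66²·16.8) = 2.181×10^-4 K/W
ΣR = 0.07148 K/W
ΔT = Q·ΣR = 2480 × 0.07148 = 177.3 K
Heat flows inward, so T_out = T_in + ΔT = -160 + 177.3 = 17.3 °C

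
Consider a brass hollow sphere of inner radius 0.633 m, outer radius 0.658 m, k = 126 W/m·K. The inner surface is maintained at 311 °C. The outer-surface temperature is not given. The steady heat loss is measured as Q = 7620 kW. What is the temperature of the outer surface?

Sum the resistances:
  R_brass = (1/0.633 − 1/0.658)/(4πk) = 0.06002/(4π·126) = 3.791×10^-5 K/W
ΣR = 3.791×10^-5 K/W
ΔT = Q·ΣR = 7.62×10^6 × 3.791×10^-5 = 288.9 K
Heat flows outward, so T_out = T_in − ΔT = 311 − 288.9 = 22.1 °C

T_out = 22.1 °C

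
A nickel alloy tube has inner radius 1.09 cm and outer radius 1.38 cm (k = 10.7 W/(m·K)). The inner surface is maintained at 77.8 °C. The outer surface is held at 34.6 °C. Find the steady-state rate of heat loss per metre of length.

Q' = 2πk·ΔT/ln(r₂/r₁) = 2π × 10.7 × 43.2 / ln(0.0138/0.0109) = 12300 W/m

Q' = 12.3 kW/m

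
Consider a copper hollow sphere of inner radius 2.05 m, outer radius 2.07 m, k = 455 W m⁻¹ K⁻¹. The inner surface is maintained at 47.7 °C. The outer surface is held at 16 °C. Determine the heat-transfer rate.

Q = 4πk·ΔT/(1/r₁ − 1/r₂) = 4π × 455 × 31.7 / (1/2.05 − 1/2.07) = 3.85×10^7 W

Q = 38500 kW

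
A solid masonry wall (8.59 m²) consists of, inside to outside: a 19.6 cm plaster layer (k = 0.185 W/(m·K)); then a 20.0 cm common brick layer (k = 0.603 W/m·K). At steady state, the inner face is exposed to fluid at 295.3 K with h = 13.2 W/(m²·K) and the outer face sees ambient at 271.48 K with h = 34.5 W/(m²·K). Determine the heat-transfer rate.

Resistance network (inner→outer):
  R_conv,in = 1/(hA) = 1/(13.2·8.59) = 0.008819 K/W
  R_plaster = L/(kA) = 0.196/(0.185·8.59) = 0.1233 K/W
  R_common brick = L/(kA) = 0.200/(0.603·8.59) = 0.03861 K/W
  R_conv,out = 1/(hA) = 1/(34.5·8.59) = 0.003374 K/W
ΣR = 0.008819 + 0.1233 + 0.03861 + 0.003374 = 0.1741 K/W
Q = ΔT/ΣR = (295.3 K − 271.48 K)/0.1741 = 137 W

Q = 137 W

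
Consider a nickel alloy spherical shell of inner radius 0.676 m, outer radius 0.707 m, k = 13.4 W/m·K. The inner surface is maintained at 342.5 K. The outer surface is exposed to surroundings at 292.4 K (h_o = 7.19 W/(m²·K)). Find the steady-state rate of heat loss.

Q = 2.22 kW

Treat each layer as a resistance in series:
  R_nickel alloy = (1/0.676 − 1/0.707)/(4πk) = 0.06486/(4π·13.4) = 3.852×10^-4 K/W
  R_conv,out = 1/(4πr²h) = 1/(4π·0.707²·7.19) = 0.02214 K/W
ΣR = 3.852×10^-4 + 0.02214 = 0.02253 K/W
Q = ΔT/ΣR = (342.5 K − 292.4 K)/0.02253 = 2220 W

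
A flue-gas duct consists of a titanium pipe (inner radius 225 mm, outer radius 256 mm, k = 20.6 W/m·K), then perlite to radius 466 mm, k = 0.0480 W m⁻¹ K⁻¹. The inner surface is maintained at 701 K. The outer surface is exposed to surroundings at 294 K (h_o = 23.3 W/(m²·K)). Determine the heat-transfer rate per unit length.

Series thermal resistances, inner to outer:
  R'_titanium = ln(0.256/0.225)/(2πk) = 0.1291/(2π·20.6) = 9.972×10^-4 m·K/W
  R'_perlite = ln(0.466/0.256)/(2πk) = 0.5990/(2π·0.0480) = 1.986 m·K/W
  R'_conv,out = 1/(2πr h) = 1/(2π·0.466·23.3) = 0.01466 m·K/W
ΣR = 9.972×10^-4 + 1.986 + 0.01466 = 2.002 m·K/W
Q' = ΔT/ΣR = (701 K − 294 K)/2.002 = 203 W/m

Q' = 203 W/m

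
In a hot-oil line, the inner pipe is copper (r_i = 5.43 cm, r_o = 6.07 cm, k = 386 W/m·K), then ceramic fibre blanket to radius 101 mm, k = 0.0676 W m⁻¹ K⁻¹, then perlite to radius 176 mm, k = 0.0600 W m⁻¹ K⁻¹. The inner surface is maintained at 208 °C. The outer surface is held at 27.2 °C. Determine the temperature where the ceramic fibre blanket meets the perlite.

T = 127 °C

Treat each layer as a resistance in series:
  R'_copper = ln(0.0607/0.0543)/(2πk) = 0.1114/(2π·386) = 4.594×10^-5 m·K/W
  R'_ceramic fibre blanket = ln(0.101/0.0607)/(2πk) = 0.5092/(2π·0.0676) = 1.199 m·K/W
  R'_perlite = ln(0.176/0.101)/(2πk) = 0.5554/(2π·0.0600) = 1.473 m·K/W
ΣR = 4.594×10^-5 + 1.199 + 1.473 = 2.672 m·K/W
Q' = ΔT/ΣR = (208 °C − 27.2 °C)/2.672 = 67.66 W/m
From the inner boundary to the ceramic fibre blanket/perlite interface, ΣR_partial = 1.199 m·K/W.
T_interface = T_in − Q'·ΣR_partial = 208 °C − (67.66)(1.199) = 127 °C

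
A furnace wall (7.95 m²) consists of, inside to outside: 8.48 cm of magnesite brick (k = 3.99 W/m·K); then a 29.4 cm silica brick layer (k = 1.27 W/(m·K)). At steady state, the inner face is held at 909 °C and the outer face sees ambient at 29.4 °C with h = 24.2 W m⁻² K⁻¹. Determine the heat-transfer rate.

Series thermal resistances, inner to outer:
  R_magnesite brick = L/(kA) = 0.0848/(3.99·7.95) = 0.002673 K/W
  R_silica brick = L/(kA) = 0.294/(1.27·7.95) = 0.02912 K/W
  R_conv,out = 1/(hA) = 1/(24.2·7.95) = 0.005198 K/W
ΣR = 0.002673 + 0.02912 + 0.005198 = 0.03699 K/W
Q = ΔT/ΣR = (909 °C − 29.4 °C)/0.03699 = 23800 W

Q = 23800 W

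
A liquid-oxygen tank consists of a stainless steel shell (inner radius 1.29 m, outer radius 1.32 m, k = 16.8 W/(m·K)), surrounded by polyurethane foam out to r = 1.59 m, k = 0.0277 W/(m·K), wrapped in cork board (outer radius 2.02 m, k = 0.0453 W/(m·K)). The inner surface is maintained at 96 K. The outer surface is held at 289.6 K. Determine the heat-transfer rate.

Q = 320 W

Treat each layer as a resistance in series:
  R_stainless steel = (1/1.29 − 1/1.32)/(4πk) = 0.01762/(4π·16.8) = 8.345×10^-5 K/W
  R_polyurethane foam = (1/1.32 − 1/1.59)/(4πk) = 0.1286/(4π·0.0277) = 0.3696 K/W
  R_cork board = (1/1.59 − 1/2.02)/(4πk) = 0.1339/(4π·0.0453) = 0.2352 K/W
ΣR = 8.345×10^-5 + 0.3696 + 0.2352 = 0.6049 K/W
Q = ΔT/ΣR = (96 K − 289.6 K)/0.6049 = -320 W
(Negative Q ⇒ heat flows inward; heat gain = 320 W.)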